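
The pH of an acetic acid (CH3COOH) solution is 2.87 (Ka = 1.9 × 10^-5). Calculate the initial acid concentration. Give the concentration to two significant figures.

[H+] = 10^(-2.87) = 1.35 × 10^-3 M = x
Ka = x²/(C₀ − x) ⇒ C₀ = x + x²/Ka
C₀ = 1.35 × 10^-3 + (1.35 × 10^-3)²/(1.9 × 10^-5) = 9.73 × 10^-2 M

C₀ = 9.7 × 10^-2 M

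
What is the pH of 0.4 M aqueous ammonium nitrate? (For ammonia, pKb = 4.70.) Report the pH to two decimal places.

NH4+ is the conjugate acid of the weak base NH3.
Kb = 10^(−4.70) = 2.00 × 10^-5
Ka = Kw/Kb = 1.0×10^-14 / 2.00 × 10^-5 = 5.00 × 10^-10
Ka = [H+]²/(0.4 − [H+]) = 5.00 × 10^-10
Assume [H+] ≪ 0.4: [H+] ≈ √(5.00 × 10^-10 × 0.4) = 1.41 × 10^-5 M
pH = −log[H+] = −log(1.41 × 10^-5) = 4.85

pH = 4.85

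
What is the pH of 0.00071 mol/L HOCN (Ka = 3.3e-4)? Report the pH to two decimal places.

pH = 3.46

HOCN ⇌ OCN- + H+
Ka = x²/(0.00071 − x) = 3.3 × 10^-4
Here C₀/Ka ≈ 2.15, so the small-x approximation fails. Use the quadratic:
x = [−0.00033 + √(0.00033² + 9.37e-07)]/2 = 3.46 × 10^-4 M
pH = −log[H+] = −log(3.46 × 10^-4) = 3.46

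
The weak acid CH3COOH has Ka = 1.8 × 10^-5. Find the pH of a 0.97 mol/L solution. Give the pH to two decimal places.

pH = 2.38

CH3COOH ⇌ CH3COO- + H+
From the ICE table, Ka = x²/(0.97 − x) = 1.8 × 10^-5.
Neglecting x in the denominator: x = √(1.8 × 10^-5 × 0.97) = 4.18 × 10^-3 M
(x/C₀ = 0.43% < 5%, so the approximation holds.)
pH = −log[H+] = −log(4.18 × 10^-3) = 2.38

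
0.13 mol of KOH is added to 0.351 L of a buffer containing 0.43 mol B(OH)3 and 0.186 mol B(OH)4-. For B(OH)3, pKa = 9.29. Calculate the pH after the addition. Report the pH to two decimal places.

After neutralization: n(B(OH)3) = 0.3 mol, n(B(OH)4-) = 0.316 mol.
pH = pKa + log(n_B(OH)4-/n_B(OH)3) = 9.29 + log(0.316/0.3) = 9.29 + (+0.023)

pH = 9.31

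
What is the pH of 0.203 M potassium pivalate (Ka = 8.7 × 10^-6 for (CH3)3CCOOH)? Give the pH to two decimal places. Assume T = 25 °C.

pH = 9.18

(CH3)3CCOO- is the conjugate base of the weak acid (CH3)3CCOOH.
Kb = Kw/Ka = 1.0×10^-14 / 8.7 × 10^-6 = 1.15 × 10^-9
Kb = [OH-]²/(0.203 − [OH-]) = 1.15 × 10^-9
Since Kb ≪ C₀, [OH-] ≈ √(Kb·C₀) = 1.53 × 10^-5 M.
([OH-]/C₀ = 0.0075% < 5%, so the approximation holds.)
pOH = 4.82, so pH = 14.00 − pOH = 9.18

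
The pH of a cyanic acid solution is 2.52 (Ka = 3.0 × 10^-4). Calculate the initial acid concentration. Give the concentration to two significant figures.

C₀ = 3.3 × 10^-2 M

[H+] = 10^(-2.52) = 3.02 × 10^-3 M = x
Ka = x²/(C₀ − x) ⇒ C₀ = x + x²/Ka
C₀ = 3.02 × 10^-3 + (3.02 × 10^-3)²/(3.0 × 10^-4) = 3.34 × 10^-2 M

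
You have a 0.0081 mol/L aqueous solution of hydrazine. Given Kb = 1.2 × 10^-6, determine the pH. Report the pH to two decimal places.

pH = 9.99

N2H4 + H2O ⇌ N2H5+ + OH-
Kb = x²/(0.0081 − x) = 1.2 × 10^-6
Assume x ≪ 0.0081: x ≈ √(1.2 × 10^-6 × 0.0081) = 9.86 × 10^-5 M
(x/C₀ = 1.2% < 5%, so the approximation holds.)
pOH = 4.01, so pH = 14.00 − pOH = 9.99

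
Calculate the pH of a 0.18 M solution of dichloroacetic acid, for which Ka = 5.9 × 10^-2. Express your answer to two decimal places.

Cl2CHCOOH ⇌ Cl2CHCOO- + H+
Ka = [H+]²/(0.18 − [H+]) = 5.9 × 10^-2
The 5% rule fails; solving [H+]² + Ka·[H+] − Ka·C₀ = 0 exactly:
[H+] = (−Ka + √(Ka² + 4·Ka·C₀))/2 = 7.77 × 10^-2 M
pH = −log[H+] = −log(7.77 × 10^-2) = 1.11

pH = 1.11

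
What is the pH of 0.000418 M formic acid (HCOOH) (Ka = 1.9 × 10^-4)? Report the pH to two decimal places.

pH = 3.69

HCOOH ⇌ HCOO- + H+
Ka = [H+]²/(0.000418 − [H+]) = 1.9 × 10^-4
[H+] is not negligible relative to C₀; solve [H+]² + 0.00019·[H+] − 7.94e-08 = 0.
[H+] = [−0.00019 + √(0.00019² + 3.18e-07)]/2 = 2.02 × 10^-4 M
pH = −log(2.02 × 10^-4) = 3.69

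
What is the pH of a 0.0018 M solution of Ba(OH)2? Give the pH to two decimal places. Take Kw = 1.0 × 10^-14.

pH = 11.56

Ba(OH)2 is a strong base (each formula unit releases 2 OH-); [OH-] = 0.0036 M.
pOH = -log(0.0036) = 2.44
pH = 14.00 - 2.44 = 11.56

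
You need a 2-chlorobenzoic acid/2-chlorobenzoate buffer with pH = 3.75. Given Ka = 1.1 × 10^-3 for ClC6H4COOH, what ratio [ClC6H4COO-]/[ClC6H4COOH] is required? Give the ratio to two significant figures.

ratio = 6.2

pKa = -log(1.1 × 10^-3) = 2.959
pH = pKa + log(r) ⇒ log(r) = 3.75 − 2.959 = +0.791
r = [ClC6H4COO-]/[ClC6H4COOH] = 10^(+0.791) = 6.18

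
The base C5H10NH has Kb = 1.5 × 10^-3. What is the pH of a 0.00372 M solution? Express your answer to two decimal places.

C5H10NH + H2O ⇌ C5H10NH2+ + OH-
Kb = x²/(0.00372 − x) = 1.5 × 10^-3
The 5% rule fails; solving x² + Kb·x − Kb·C₀ = 0 exactly:
x = (−Kb + √(Kb² + 4·Kb·C₀))/2 = 1.73 × 10^-3 M
pOH = 2.76, so pH = 14.00 − pOH = 11.24

pH = 11.24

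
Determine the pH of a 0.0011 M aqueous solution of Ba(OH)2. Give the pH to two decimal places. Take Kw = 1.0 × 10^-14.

pH = 11.34

Ba(OH)2 is a strong base (each formula unit releases 2 OH-); [OH-] = 0.0022 M.
pOH = -log(0.0022) = 2.66
pH = 14.00 - 2.66 = 11.34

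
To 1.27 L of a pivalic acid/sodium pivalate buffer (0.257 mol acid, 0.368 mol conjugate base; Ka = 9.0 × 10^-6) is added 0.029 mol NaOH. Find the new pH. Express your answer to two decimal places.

After neutralization: n((CH3)3CCOOH) = 0.228 mol, n((CH3)3CCOO-) = 0.397 mol.
pKa = −log(9.0 × 10^-6) = 5.046
pH = pKa + log(n_(CH3)3CCOO-/n_(CH3)3CCOOH) = 5.046 + log(0.397/0.228) = 5.046 + (+0.241)

pH = 5.29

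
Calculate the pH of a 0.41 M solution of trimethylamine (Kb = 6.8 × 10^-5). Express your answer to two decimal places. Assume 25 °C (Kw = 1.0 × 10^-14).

(CH3)3N + H2O ⇌ (CH3)3NH+ + OH-
From the ICE table, Kb = [OH-]²/(0.41 − [OH-]) = 6.8 × 10^-5.
Neglecting [OH-] in the denominator: [OH-] = √(6.8 × 10^-5 × 0.41) = 5.28 × 10^-3 M
pOH = −log(5.28 × 10^-3) = 2.28; pH = 14.00 − 2.28 = 11.72

pH = 11.72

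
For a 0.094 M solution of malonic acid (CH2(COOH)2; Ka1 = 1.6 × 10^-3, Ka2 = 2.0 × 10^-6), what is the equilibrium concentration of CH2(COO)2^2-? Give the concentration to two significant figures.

First ionization gives [H+] ≈ [CH2(COOH)COO-] = 1.15 × 10^-2 M.
Second step: Ka2 = [H+][CH2(COO)2^2-]/[CH2(COOH)COO-] ≈ [CH2(COO)2^2-] (since [H+] ≈ [CH2(COOH)COO-]).
So [CH2(COO)2^2-] ≈ Ka2.

2.0 × 10^-6 M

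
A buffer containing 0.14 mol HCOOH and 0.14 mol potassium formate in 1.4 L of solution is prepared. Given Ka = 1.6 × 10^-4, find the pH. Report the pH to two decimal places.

pKa = −log(1.6 × 10^-4) = 3.796
Henderson–Hasselbalch: pH = pKa + log([HCOO-]/[HCOOH]) = 3.796 + log(0.14/0.14)
pH = 3.796 + (+0.000) = 3.80

pH = 3.80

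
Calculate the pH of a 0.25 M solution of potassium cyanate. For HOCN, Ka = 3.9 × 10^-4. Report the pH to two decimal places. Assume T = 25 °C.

pH = 8.40

OCN- is the conjugate base of the weak acid HOCN.
Kb = Kw/Ka = 1.0×10^-14 / 3.9 × 10^-4 = 2.56 × 10^-11
Kb = [OH-]²/(0.25 − [OH-]) = 2.56 × 10^-11
Neglecting [OH-] in the denominator: [OH-] = √(2.56 × 10^-11 × 0.25) = 2.53 × 10^-6 M
Check: 0.001% ionized — well under 5%, approximation valid.
pOH = −log(2.53 × 10^-6) = 5.60; pH = 14.00 − 5.60 = 8.40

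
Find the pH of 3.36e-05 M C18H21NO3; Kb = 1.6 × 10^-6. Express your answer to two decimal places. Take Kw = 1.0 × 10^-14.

C18H21NO3 + H2O ⇌ C18H22NO3+ + OH-
Kb = [OH-]²/(3.36e-05 − [OH-]) = 1.6 × 10^-6
The 5% rule fails; solving [OH-]² + Kb·[OH-] − Kb·C₀ = 0 exactly:
[OH-] = (−Kb + √(Kb² + 4·Kb·C₀))/2 = 6.58 × 10^-6 M
pOH = 5.18, so pH = 14.00 − pOH = 8.82

pH = 8.82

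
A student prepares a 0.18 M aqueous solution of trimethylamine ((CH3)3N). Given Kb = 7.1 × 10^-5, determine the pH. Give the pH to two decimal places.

pH = 11.55

(CH3)3N + H2O ⇌ (CH3)3NH+ + OH-
From the ICE table, Kb = [OH-]²/(0.18 − [OH-]) = 7.1 × 10^-5.
Since Kb ≪ C₀, [OH-] ≈ √(Kb·C₀) = 3.57 × 10^-3 M.
Check: 2% ionized — well under 5%, approximation valid.
pOH = −log(3.57 × 10^-3) = 2.45; pH = 14.00 − 2.45 = 11.55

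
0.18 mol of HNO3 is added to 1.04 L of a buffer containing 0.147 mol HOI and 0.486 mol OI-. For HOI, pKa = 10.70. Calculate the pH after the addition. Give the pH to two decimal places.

Added H+ converts OI- to HOI: HOI → 0.327 mol, OI- → 0.306 mol.
Henderson–Hasselbalch with mole ratio 0.306/0.327: pH = 10.70 + (-0.029)

pH = 10.67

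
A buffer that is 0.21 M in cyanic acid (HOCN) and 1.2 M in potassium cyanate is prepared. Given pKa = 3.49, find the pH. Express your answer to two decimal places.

pH = 4.25

Henderson–Hasselbalch: pH = pKa + log([OCN-]/[HOCN]) = 3.49 + log(1.2/0.21)
pH = 3.49 + (+0.757) = 4.25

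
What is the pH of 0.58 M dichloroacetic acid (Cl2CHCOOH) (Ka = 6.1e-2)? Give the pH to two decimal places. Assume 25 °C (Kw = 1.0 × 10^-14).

Cl2CHCOOH ⇌ Cl2CHCOO- + H+
From the ICE table, Ka = x²/(0.58 − x) = 6.1 × 10^-2.
Here C₀/Ka ≈ 9.51, so the small-x approximation fails. Use the quadratic:
x = (−Ka + √(Ka² + 4·Ka·C₀))/2 = 1.60 × 10^-1 M
pH = −log(1.60 × 10^-1) = 0.80

pH = 0.80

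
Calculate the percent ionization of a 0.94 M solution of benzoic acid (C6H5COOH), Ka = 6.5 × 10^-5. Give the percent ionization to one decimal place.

0.8%

C6H5COOH ⇌ C6H5COO- + H+; let x = [H+] at equilibrium.
x ≈ √(Ka·C₀) = √(6.5 × 10^-5 × 0.94) = 7.82 × 10^-3 M
% ionization = x/C₀ × 100% = 7.82 × 10^-3/0.94 × 100% = 0.8%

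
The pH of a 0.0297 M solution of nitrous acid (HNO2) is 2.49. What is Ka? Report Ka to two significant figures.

[H+] = 10^(-2.49) = 3.24 × 10^-3 M
At equilibrium [HA] = 0.0297 − 3.24 × 10^-3 = 2.65 × 10^-2 M
Ka = [H+][A-]/[HA] = (3.24 × 10^-3)² / 2.65 × 10^-2 = 4.0 × 10^-4

Ka = 4.0 × 10^-4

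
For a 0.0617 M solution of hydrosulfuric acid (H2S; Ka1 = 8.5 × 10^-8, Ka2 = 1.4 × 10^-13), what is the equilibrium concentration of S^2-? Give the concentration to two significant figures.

1.4 × 10^-13 M

First ionization gives [H+] ≈ [HS-] = 7.24 × 10^-5 M.
Second step: Ka2 = [H+][S^2-]/[HS-] ≈ [S^2-] (since [H+] ≈ [HS-]).
So [S^2-] ≈ Ka2.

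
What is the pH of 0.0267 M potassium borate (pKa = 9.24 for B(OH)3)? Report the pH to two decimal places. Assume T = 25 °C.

pH = 10.83

B(OH)4- is the conjugate base of the weak acid B(OH)3.
Ka = 10^(−9.24) = 5.75 × 10^-10
Kb = Kw/Ka = 1.0×10^-14 / 5.75 × 10^-10 = 1.74 × 10^-5
Let x = [OH-] at equilibrium. Kb = x²/(0.0267 − x).
Neglecting x in the denominator: x = √(1.74 × 10^-5 × 0.0267) = 6.82 × 10^-4 M
pOH = 3.17, so pH = 14.00 − pOH = 10.83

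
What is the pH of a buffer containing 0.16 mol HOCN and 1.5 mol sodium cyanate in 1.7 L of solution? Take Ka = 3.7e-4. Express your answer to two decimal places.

pKa = −log(3.7 × 10^-4) = 3.432
Henderson–Hasselbalch: pH = pKa + log([OCN-]/[HOCN]) = 3.432 + log(1.5/0.16)
pH = 3.432 + (+0.972) = 4.40

pH = 4.40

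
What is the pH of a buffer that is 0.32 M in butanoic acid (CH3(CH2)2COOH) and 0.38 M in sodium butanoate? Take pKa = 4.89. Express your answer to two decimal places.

pH = 4.96

Henderson–Hasselbalch: pH = pKa + log([CH3(CH2)2COO-]/[CH3(CH2)2COOH]) = 4.89 + log(0.38/0.32)
pH = 4.89 + (+0.075) = 4.96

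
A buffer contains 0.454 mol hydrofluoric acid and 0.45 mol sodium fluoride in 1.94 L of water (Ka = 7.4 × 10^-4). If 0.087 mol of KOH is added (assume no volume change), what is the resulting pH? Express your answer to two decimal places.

OH- converts HF to F-: HF → 0.367 mol, F- → 0.537 mol.
pKa = −log(7.4 × 10^-4) = 3.131
Henderson–Hasselbalch with mole ratio 0.537/0.367: pH = 3.131 + (+0.165)

pH = 3.30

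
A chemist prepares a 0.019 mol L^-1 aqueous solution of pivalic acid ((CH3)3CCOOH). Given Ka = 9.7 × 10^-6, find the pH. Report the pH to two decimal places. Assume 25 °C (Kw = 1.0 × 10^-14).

pH = 3.37

(CH3)3CCOOH ⇌ (CH3)3CCOO- + H+
Ka = [H+]²/(0.019 − [H+]) = 9.7 × 10^-6
Neglecting [H+] in the denominator: [H+] = √(9.7 × 10^-6 × 0.019) = 4.29 × 10^-4 M
Check: 2.3% ionized — well under 5%, approximation valid.
pH = −log[H+] = −log(4.29 × 10^-4) = 3.37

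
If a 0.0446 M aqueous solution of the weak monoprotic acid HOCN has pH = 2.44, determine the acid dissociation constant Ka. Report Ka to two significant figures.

[H+] = 10^(-2.44) = 3.63 × 10^-3 M
At equilibrium [HA] = 0.0446 − 3.63 × 10^-3 = 4.10 × 10^-2 M
Ka = [H+][A-]/[HA] = (3.63 × 10^-3)² / 4.10 × 10^-2 = 3.2 × 10^-4

Ka = 3.2 × 10^-4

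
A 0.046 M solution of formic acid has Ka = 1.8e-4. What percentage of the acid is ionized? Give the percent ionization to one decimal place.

6.1%

HCOOH ⇌ HCOO- + H+; let x = [H+] at equilibrium.
Solve x² + 0.00018x − 8.28e-06 = 0 → x = 2.79 × 10^-3 M
% ionization = x/C₀ × 100% = 2.79 × 10^-3/0.046 × 100% = 6.1%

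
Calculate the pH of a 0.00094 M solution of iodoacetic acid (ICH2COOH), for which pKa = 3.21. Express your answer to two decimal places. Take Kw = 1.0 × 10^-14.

ICH2COOH ⇌ ICH2COO- + H+
Ka = 10^(−3.21) = 6.17 × 10^-4
From the ICE table, Ka = [H+]²/(0.00094 − [H+]) = 6.17 × 10^-4.
[H+] is not negligible relative to C₀; solve [H+]² + 0.000617·[H+] − 5.8e-07 = 0.
[H+] = [−0.000617 + √(0.000617² + 2.32e-06)]/2 = 5.13 × 10^-4 M
pH = −log[H+] = −log(5.13 × 10^-4) = 3.29

pH = 3.29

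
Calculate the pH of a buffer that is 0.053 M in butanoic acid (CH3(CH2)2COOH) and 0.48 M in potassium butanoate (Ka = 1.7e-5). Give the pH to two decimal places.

pKa = −log(1.7 × 10^-5) = 4.770
Henderson–Hasselbalch: pH = pKa + log([CH3(CH2)2COO-]/[CH3(CH2)2COOH]) = 4.770 + log(0.48/0.053)
pH = 4.770 + (+0.957) = 5.73

pH = 5.73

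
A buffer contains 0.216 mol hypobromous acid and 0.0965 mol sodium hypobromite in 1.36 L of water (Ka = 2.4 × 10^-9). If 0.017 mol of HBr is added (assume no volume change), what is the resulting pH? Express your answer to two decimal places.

Added H+ converts OBr- to HOBr: HOBr → 0.233 mol, OBr- → 0.0795 mol.
pKa = −log(2.4 × 10^-9) = 8.620
Henderson–Hasselbalch with mole ratio 0.0795/0.233: pH = 8.620 + (-0.467)

pH = 8.15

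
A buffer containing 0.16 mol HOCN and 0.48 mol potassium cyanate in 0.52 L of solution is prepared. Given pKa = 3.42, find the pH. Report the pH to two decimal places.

pH = 3.90

Henderson–Hasselbalch: pH = pKa + log([OCN-]/[HOCN]) = 3.42 + log(0.48/0.16)
pH = 3.42 + (+0.477) = 3.90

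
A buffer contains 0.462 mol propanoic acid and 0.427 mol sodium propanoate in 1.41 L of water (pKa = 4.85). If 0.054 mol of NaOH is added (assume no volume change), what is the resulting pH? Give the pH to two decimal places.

OH- converts CH3CH2COOH to CH3CH2COO-: CH3CH2COOH → 0.408 mol, CH3CH2COO- → 0.481 mol.
pH = pKa + log(n_CH3CH2COO-/n_CH3CH2COOH) = 4.85 + log(0.481/0.408) = 4.85 + (+0.071)

pH = 4.92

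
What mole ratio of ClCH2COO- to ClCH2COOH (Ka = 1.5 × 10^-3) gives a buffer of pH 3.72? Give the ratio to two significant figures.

pKa = -log(1.5 × 10^-3) = 2.824
pH = pKa + log(r) ⇒ log(r) = 3.72 − 2.824 = +0.896
r = [ClCH2COO-]/[ClCH2COOH] = 10^(+0.896) = 7.87

ratio = 7.9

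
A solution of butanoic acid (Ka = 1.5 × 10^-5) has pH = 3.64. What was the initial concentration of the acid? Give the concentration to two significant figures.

[H+] = 10^(-3.64) = 2.29 × 10^-4 M = x
Ka = x²/(C₀ − x) ⇒ C₀ = x + x²/Ka
C₀ = 2.29 × 10^-4 + (2.29 × 10^-4)²/(1.5 × 10^-5) = 3.73 × 10^-3 M

C₀ = 3.7 × 10^-3 M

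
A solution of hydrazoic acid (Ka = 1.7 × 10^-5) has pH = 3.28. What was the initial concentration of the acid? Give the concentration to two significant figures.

[H+] = 10^(-3.28) = 5.25 × 10^-4 M = x
Ka = x²/(C₀ − x) ⇒ C₀ = x + x²/Ka
C₀ = 5.25 × 10^-4 + (5.25 × 10^-4)²/(1.7 × 10^-5) = 1.67 × 10^-2 M

C₀ = 1.7 × 10^-2 M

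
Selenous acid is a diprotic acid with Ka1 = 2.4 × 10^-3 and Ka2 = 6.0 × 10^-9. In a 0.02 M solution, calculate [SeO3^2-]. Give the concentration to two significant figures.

First ionization gives [H+] ≈ [HSeO3-] = 5.83 × 10^-3 M.
Second step: Ka2 = [H+][SeO3^2-]/[HSeO3-] ≈ [SeO3^2-] (since [H+] ≈ [HSeO3-]).
So [SeO3^2-] ≈ Ka2.

6.0 × 10^-9 M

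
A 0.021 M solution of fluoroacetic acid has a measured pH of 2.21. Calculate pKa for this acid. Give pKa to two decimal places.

pKa = 2.59

[H+] = 10^(-2.21) = 6.17 × 10^-3 M
At equilibrium [HA] = 0.021 − 6.17 × 10^-3 = 1.48 × 10^-2 M
Ka = [H+][A-]/[HA] = (6.17 × 10^-3)² / 1.48 × 10^-2 = 2.57 × 10^-3
pKa = -log(2.57 × 10^-3) = 2.59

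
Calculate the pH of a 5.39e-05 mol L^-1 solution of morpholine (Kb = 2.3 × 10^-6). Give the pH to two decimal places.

C4H8ONH + H2O ⇌ C4H8ONH2+ + OH-
Kb = [OH-]²/(5.39e-05 − [OH-]) = 2.3 × 10^-6
The 5% rule fails; solving [OH-]² + Kb·[OH-] − Kb·C₀ = 0 exactly:
[OH-] = (−Kb + √(Kb² + 4·Kb·C₀))/2 = 1.00 × 10^-5 M
pOH = −log(1.00 × 10^-5) = 5.00; pH = 14.00 − 5.00 = 9.00

pH = 9.00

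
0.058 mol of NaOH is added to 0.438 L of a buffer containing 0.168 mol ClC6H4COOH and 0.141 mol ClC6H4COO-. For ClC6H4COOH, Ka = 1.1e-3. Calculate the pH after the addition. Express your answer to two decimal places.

OH- converts ClC6H4COOH to ClC6H4COO-: ClC6H4COOH → 0.11 mol, ClC6H4COO- → 0.199 mol.
pKa = −log(1.1 × 10^-3) = 2.959
pH = pKa + log([A⁻]/[HA]) = 2.959 + log(0.199/0.11) = 2.959 +0.257

pH = 3.22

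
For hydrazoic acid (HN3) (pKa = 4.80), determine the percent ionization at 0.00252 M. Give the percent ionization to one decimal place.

7.6%

HN3 ⇌ N3- + H+; let x = [H+] at equilibrium.
Ka = 10^(−4.80) = 1.58 × 10^-5
Ka = x²/(C₀ − x); solving the quadratic gives x = 1.92 × 10^-4 M.
% ionization = x/C₀ × 100% = 1.92 × 10^-4/0.00252 × 100% = 7.6%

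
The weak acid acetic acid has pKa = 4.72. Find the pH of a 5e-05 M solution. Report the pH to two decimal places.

pH = 4.64

CH3COOH ⇌ CH3COO- + H+
Ka = 10^(−4.72) = 1.91 × 10^-5
From the ICE table, Ka = x²/(5e-05 − x) = 1.91 × 10^-5.
Here C₀/Ka ≈ 2.62, so the small-x approximation fails. Use the quadratic:
x = (−Ka + √(Ka² + 4·Ka·C₀))/2 = 2.28 × 10^-5 M
pH = −log(2.28 × 10^-5) = 4.64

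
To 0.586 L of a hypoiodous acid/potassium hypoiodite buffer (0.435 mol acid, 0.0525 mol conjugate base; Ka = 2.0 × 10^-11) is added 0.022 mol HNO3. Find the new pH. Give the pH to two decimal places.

pH = 9.52

After neutralization: n(HOI) = 0.457 mol, n(OI-) = 0.0305 mol.
pKa = −log(2.0 × 10^-11) = 10.699
pH = pKa + log(n_OI-/n_HOI) = 10.699 + log(0.0305/0.457) = 10.699 + (-1.176)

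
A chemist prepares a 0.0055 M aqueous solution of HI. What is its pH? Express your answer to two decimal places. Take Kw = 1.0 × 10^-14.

pH = 2.26

HI is a strong acid and dissociates completely, so [H+] = 0.0055 M.
pH = -log(0.0055) = 2.26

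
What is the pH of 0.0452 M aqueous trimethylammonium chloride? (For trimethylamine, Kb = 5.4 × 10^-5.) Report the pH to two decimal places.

(CH3)3NH+ is the conjugate acid of the weak base (CH3)3N.
Ka = Kw/Kb = 1.0×10^-14 / 5.4 × 10^-5 = 1.85 × 10^-10
Ka = [H+]²/(0.0452 − [H+]) = 1.85 × 10^-10
Since Ka ≪ C₀, [H+] ≈ √(Ka·C₀) = 2.89 × 10^-6 M.
pH = −log[H+] = −log(2.89 × 10^-6) = 5.54

pH = 5.54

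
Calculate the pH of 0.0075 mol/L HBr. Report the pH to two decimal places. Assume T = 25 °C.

pH = 2.12

HBr is a strong acid and dissociates completely, so [H+] = 0.0075 M.
pH = -log(0.0075) = 2.12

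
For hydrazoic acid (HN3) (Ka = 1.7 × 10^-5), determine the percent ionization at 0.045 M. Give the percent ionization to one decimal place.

HN3 ⇌ N3- + H+; let x = [H+] at equilibrium.
x ≈ √(Ka·C₀) = √(1.7 × 10^-5 × 0.045) = 8.75 × 10^-4 M
% ionization = x/C₀ × 100% = 8.75 × 10^-4/0.045 × 100% = 1.9%

1.9%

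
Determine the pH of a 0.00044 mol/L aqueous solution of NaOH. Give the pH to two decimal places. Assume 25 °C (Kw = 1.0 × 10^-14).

NaOH is a strong base; [OH-] = 0.00044 M.
pOH = -log(0.00044) = 3.36
pH = 14.00 - 3.36 = 10.64

pH = 10.64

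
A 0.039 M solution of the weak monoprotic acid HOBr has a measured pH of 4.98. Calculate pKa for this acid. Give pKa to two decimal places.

[H+] = 10^(-4.98) = 1.05 × 10^-5 M
At equilibrium [HA] = 0.039 − 1.05 × 10^-5 = 3.90 × 10^-2 M
Ka = [H+][A-]/[HA] = (1.05 × 10^-5)² / 3.90 × 10^-2 = 2.83 × 10^-9
pKa = -log(2.83 × 10^-9) = 8.55

pKa = 8.55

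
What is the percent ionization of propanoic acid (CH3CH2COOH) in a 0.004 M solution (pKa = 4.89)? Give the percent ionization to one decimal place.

CH3CH2COOH ⇌ CH3CH2COO- + H+; let x = [H+] at equilibrium.
Ka = 10^(−4.89) = 1.29 × 10^-5
Ka = x²/(C₀ − x); solving the quadratic gives x = 2.21 × 10^-4 M.
% ionization = x/C₀ × 100% = 2.21 × 10^-4/0.004 × 100% = 5.5%

5.5%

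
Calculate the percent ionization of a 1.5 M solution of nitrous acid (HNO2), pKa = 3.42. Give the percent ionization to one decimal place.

HNO2 ⇌ NO2- + H+; let x = [H+] at equilibrium.
Ka = 10^(−3.42) = 3.80 × 10^-4
x ≈ √(Ka·C₀) = √(3.80 × 10^-4 × 1.5) = 2.39 × 10^-2 M
Fraction ionized = 2.39 × 10^-2 / 1.5 = 0.0159 → 1.6%

1.6%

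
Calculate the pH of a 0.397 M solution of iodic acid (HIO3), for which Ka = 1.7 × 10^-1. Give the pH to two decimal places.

pH = 0.73

HIO3 ⇌ IO3- + H+
Ka = x²/(0.397 − x) = 1.7 × 10^-1
The 5% rule fails; solving x² + Ka·x − Ka·C₀ = 0 exactly:
x = [−0.17 + √(0.17² + 0.27)]/2 = 1.88 × 10^-1 M
pH = −log[H+] = −log(1.88 × 10^-1) = 0.73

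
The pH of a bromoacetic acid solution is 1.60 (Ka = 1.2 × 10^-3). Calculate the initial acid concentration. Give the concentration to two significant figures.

[H+] = 10^(-1.60) = 2.51 × 10^-2 M = x
Ka = x²/(C₀ − x) ⇒ C₀ = x + x²/Ka
C₀ = 2.51 × 10^-2 + (2.51 × 10^-2)²/(1.2 × 10^-3) = 5.50 × 10^-1 M

C₀ = 5.5 × 10^-1 M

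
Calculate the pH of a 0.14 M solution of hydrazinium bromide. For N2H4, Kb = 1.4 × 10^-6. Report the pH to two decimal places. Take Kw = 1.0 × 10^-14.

pH = 4.50

N2H5+ is the conjugate acid of the weak base N2H4.
Ka = Kw/Kb = 1.0×10^-14 / 1.4 × 10^-6 = 7.14 × 10^-9
Let x = [H+] at equilibrium. Ka = x²/(0.14 − x).
Assume x ≪ 0.14: x ≈ √(7.14 × 10^-9 × 0.14) = 3.16 × 10^-5 M
(x/C₀ = 0.023% < 5%, so the approximation holds.)
pH = −log(3.16 × 10^-5) = 4.50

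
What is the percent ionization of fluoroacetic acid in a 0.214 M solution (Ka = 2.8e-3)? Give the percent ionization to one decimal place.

10.8%

FCH2COOH ⇌ FCH2COO- + H+; let x = [H+] at equilibrium.
Ka = x²/(C₀ − x); solving the quadratic gives x = 2.31 × 10^-2 M.
Fraction ionized = 2.31 × 10^-2 / 0.214 = 0.1079 → 10.8%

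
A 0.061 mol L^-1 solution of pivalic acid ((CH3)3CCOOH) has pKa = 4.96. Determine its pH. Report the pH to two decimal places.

(CH3)3CCOOH ⇌ (CH3)3CCOO- + H+
Ka = 10^(−4.96) = 1.10 × 10^-5
Ka = [H+]²/(0.061 − [H+]) = 1.10 × 10^-5
Assume [H+] ≪ 0.061: [H+] ≈ √(1.10 × 10^-5 × 0.061) = 8.19 × 10^-4 M
Check: 1.3% ionized — well under 5%, approximation valid.
pH = −log[H+] = −log(8.19 × 10^-4) = 3.09

pH = 3.09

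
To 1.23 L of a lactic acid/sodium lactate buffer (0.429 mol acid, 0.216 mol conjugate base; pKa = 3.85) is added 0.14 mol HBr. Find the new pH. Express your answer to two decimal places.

pH = 2.98

After neutralization: n(CH3CH(OH)COOH) = 0.569 mol, n(CH3CH(OH)COO-) = 0.076 mol.
pH = pKa + log(n_CH3CH(OH)COO-/n_CH3CH(OH)COOH) = 3.85 + log(0.076/0.569) = 3.85 + (-0.874)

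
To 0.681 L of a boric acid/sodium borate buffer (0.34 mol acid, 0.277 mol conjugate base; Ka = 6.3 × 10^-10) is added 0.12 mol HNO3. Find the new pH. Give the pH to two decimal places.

After neutralization: n(B(OH)3) = 0.46 mol, n(B(OH)4-) = 0.157 mol.
pKa = −log(6.3 × 10^-10) = 9.201
pH = pKa + log(n_B(OH)4-/n_B(OH)3) = 9.201 + log(0.157/0.46) = 9.201 + (-0.467)

pH = 8.73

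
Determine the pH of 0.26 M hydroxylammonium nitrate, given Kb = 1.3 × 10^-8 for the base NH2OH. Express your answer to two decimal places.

NH3OH+ is the conjugate acid of the weak base NH2OH.
Ka = Kw/Kb = 1.0×10^-14 / 1.3 × 10^-8 = 7.69 × 10^-7
From the ICE table, Ka = [H+]²/(0.26 − [H+]) = 7.69 × 10^-7.
Neglecting [H+] in the denominator: [H+] = √(7.69 × 10^-7 × 0.26) = 4.47 × 10^-4 M
pH = −log(4.47 × 10^-4) = 3.35

pH = 3.35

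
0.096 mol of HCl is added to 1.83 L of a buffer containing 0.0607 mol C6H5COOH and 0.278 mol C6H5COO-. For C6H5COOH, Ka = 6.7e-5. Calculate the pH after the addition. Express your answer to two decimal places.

pH = 4.24

After neutralization: n(C6H5COOH) = 0.157 mol, n(C6H5COO-) = 0.182 mol.
pKa = −log(6.7 × 10^-5) = 4.174
Henderson–Hasselbalch with mole ratio 0.182/0.157: pH = 4.174 + (+0.064)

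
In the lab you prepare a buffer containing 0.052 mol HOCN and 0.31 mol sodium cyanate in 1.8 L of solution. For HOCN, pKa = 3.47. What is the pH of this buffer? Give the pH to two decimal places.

pH = 4.25

pH = pKa + log([A⁻]/[HA]) = 3.47 + log(0.31/0.052)
pH = 3.47 + (+0.775) = 4.25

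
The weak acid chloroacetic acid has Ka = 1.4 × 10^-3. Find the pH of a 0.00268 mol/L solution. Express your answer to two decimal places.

pH = 2.87

ClCH2COOH ⇌ ClCH2COO- + H+
Ka = [H+]²/(0.00268 − [H+]) = 1.4 × 10^-3
[H+] is not negligible relative to C₀; solve [H+]² + 0.0014·[H+] − 3.75e-06 = 0.
[H+] = (−Ka + √(Ka² + 4·Ka·C₀))/2 = 1.36 × 10^-3 M
pH = −log(1.36 × 10^-3) = 2.87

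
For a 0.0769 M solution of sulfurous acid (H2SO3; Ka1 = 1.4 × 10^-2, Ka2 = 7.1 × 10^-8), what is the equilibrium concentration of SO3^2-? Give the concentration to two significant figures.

7.1 × 10^-8 M

First ionization gives [H+] ≈ [HSO3-] = 2.65 × 10^-2 M.
Second step: Ka2 = [H+][SO3^2-]/[HSO3-] ≈ [SO3^2-] (since [H+] ≈ [HSO3-]).
So [SO3^2-] ≈ Ka2.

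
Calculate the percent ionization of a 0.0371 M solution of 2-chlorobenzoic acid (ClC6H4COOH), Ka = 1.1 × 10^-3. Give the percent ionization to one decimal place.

15.8%

ClC6H4COOH ⇌ ClC6H4COO- + H+; let x = [H+] at equilibrium.
Solve x² + 0.0011x − 4.08e-05 = 0 → x = 5.86 × 10^-3 M
Fraction ionized = 5.86 × 10^-3 / 0.0371 = 0.1580 → 15.8%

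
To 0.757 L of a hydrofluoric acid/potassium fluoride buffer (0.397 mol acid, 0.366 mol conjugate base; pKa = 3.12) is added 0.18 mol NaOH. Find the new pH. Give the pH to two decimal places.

pH = 3.52

OH- converts HF to F-: HF → 0.217 mol, F- → 0.546 mol.
pH = pKa + log([A⁻]/[HA]) = 3.12 + log(0.546/0.217) = 3.12 +0.401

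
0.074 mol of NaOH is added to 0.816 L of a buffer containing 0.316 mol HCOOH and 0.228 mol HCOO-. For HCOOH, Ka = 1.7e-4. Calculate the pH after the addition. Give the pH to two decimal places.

OH- converts HCOOH to HCOO-: HCOOH → 0.242 mol, HCOO- → 0.302 mol.
pKa = −log(1.7 × 10^-4) = 3.770
pH = pKa + log([A⁻]/[HA]) = 3.770 + log(0.302/0.242) = 3.770 +0.096

pH = 3.87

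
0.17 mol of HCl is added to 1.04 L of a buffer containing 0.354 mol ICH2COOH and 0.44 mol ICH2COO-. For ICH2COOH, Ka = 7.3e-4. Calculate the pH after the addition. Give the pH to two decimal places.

After neutralization: n(ICH2COOH) = 0.524 mol, n(ICH2COO-) = 0.27 mol.
pKa = −log(7.3 × 10^-4) = 3.137
pH = pKa + log([A⁻]/[HA]) = 3.137 + log(0.27/0.524) = 3.137 -0.288

pH = 2.85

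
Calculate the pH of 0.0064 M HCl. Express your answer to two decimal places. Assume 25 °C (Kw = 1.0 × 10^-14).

HCl is a strong acid and dissociates completely, so [H+] = 0.0064 M.
pH = -log(0.0064) = 2.19

pH = 2.19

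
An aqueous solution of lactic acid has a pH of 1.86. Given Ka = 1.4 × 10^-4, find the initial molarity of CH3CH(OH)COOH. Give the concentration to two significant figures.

C₀ = 1.4 M

[H+] = 10^(-1.86) = 1.38 × 10^-2 M = x
Ka = x²/(C₀ − x) ⇒ C₀ = x + x²/Ka
C₀ = 1.38 × 10^-2 + (1.38 × 10^-2)²/(1.4 × 10^-4) = 1.37 M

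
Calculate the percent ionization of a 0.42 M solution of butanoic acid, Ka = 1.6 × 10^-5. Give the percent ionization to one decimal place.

0.6%

CH3(CH2)2COOH ⇌ CH3(CH2)2COO- + H+; let x = [H+] at equilibrium.
x ≈ √(Ka·C₀) = √(1.6 × 10^-5 × 0.42) = 2.59 × 10^-3 M
% ionization = x/C₀ × 100% = 2.59 × 10^-3/0.42 × 100% = 0.6%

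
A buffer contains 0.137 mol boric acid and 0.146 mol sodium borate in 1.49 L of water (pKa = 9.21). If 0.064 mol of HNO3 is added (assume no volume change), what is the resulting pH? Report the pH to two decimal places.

Added H+ converts B(OH)4- to B(OH)3: B(OH)3 → 0.201 mol, B(OH)4- → 0.082 mol.
pH = pKa + log(n_B(OH)4-/n_B(OH)3) = 9.21 + log(0.082/0.201) = 9.21 + (-0.389)

pH = 8.82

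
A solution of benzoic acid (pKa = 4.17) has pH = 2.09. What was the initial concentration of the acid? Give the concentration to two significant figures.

[H+] = 10^(-2.09) = 8.13 × 10^-3 M = x
Ka = 10^(−4.17) = 6.76 × 10^-5
Ka = x²/(C₀ − x) ⇒ C₀ = x + x²/Ka
C₀ = 8.13 × 10^-3 + (8.13 × 10^-3)²/(6.76 × 10^-5) = 9.86 × 10^-1 M

C₀ = 9.9 × 10^-1 M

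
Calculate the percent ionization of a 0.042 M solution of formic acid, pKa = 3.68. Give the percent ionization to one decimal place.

6.8%

HCOOH ⇌ HCOO- + H+; let x = [H+] at equilibrium.
Ka = 10^(−3.68) = 2.09 × 10^-4
Ka = x²/(C₀ − x); solving the quadratic gives x = 2.86 × 10^-3 M.
Fraction ionized = 2.86 × 10^-3 / 0.042 = 0.0681 → 6.8%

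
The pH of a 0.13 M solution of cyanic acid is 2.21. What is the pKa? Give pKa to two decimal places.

pKa = 3.51

[H+] = 10^(-2.21) = 6.17 × 10^-3 M
At equilibrium [HA] = 0.13 − 6.17 × 10^-3 = 1.24 × 10^-1 M
Ka = [H+][A-]/[HA] = (6.17 × 10^-3)² / 1.24 × 10^-1 = 3.07 × 10^-4
pKa = -log(3.07 × 10^-4) = 3.51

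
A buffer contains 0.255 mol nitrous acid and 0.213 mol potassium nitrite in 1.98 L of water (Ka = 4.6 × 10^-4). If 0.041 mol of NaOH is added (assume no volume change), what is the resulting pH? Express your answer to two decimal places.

After neutralization: n(HNO2) = 0.214 mol, n(NO2-) = 0.254 mol.
pKa = −log(4.6 × 10^-4) = 3.337
pH = pKa + log(n_NO2-/n_HNO2) = 3.337 + log(0.254/0.214) = 3.337 + (+0.074)

pH = 3.41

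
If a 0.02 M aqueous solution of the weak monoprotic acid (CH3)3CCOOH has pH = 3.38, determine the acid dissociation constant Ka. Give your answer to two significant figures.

[H+] = 10^(-3.38) = 4.17 × 10^-4 M
At equilibrium [HA] = 0.02 − 4.17 × 10^-4 = 1.96 × 10^-2 M
Ka = [H+][A-]/[HA] = (4.17 × 10^-4)² / 1.96 × 10^-2 = 8.9 × 10^-6

Ka = 8.9 × 10^-6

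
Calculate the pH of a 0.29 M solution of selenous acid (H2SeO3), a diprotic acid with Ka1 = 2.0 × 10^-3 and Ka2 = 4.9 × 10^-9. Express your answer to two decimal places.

pH = 1.64

Since Ka1 ≫ Ka2, the first ionization dominates [H+].
Ka1 = x²/(0.29 − x) = 2.0 × 10^-3
Solving the quadratic: x = (−Ka1 + √(Ka1² + 4·Ka1·C₀))/2 = 2.31 × 10^-2 M
pH = −log(2.31 × 10^-2) = 1.64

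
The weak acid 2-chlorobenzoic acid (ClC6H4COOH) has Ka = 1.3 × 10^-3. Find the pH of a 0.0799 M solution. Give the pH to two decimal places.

pH = 2.02

ClC6H4COOH ⇌ ClC6H4COO- + H+
Ka = [H+]²/(0.0799 − [H+]) = 1.3 × 10^-3
The 5% rule fails; solving [H+]² + Ka·[H+] − Ka·C₀ = 0 exactly:
[H+] = [−0.0013 + √(0.0013² + 0.000415)]/2 = 9.56 × 10^-3 M
pH = −log[H+] = −log(9.56 × 10^-3) = 2.02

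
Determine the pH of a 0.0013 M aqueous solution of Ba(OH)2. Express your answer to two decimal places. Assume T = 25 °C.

Ba(OH)2 is a strong base (each formula unit releases 2 OH-); [OH-] = 0.0026 M.
pOH = -log(0.0026) = 2.59
pH = 14.00 - 2.59 = 11.41

pH = 11.41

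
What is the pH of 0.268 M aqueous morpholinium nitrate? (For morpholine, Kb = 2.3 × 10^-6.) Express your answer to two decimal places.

C4H8ONH2+ is the conjugate acid of the weak base C4H8ONH.
Ka = Kw/Kb = 1.0×10^-14 / 2.3 × 10^-6 = 4.35 × 10^-9
Ka = [H+]²/(0.268 − [H+]) = 4.35 × 10^-9
Neglecting [H+] in the denominator: [H+] = √(4.35 × 10^-9 × 0.268) = 3.41 × 10^-5 M
Check: 0.013% ionized — well under 5%, approximation valid.
pH = −log(3.41 × 10^-5) = 4.47

pH = 4.47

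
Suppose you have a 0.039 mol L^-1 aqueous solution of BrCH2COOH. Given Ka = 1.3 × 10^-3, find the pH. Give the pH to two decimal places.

pH = 2.19

BrCH2COOH ⇌ BrCH2COO- + H+
From the ICE table, Ka = [H+]²/(0.039 − [H+]) = 1.3 × 10^-3.
[H+] is not negligible relative to C₀; solve [H+]² + 0.0013·[H+] − 5.07e-05 = 0.
[H+] = (−Ka + √(Ka² + 4·Ka·C₀))/2 = 6.50 × 10^-3 M
pH = −log[H+] = −log(6.50 × 10^-3) = 2.19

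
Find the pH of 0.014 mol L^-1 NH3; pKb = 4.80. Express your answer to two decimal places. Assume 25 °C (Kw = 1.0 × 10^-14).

pH = 10.67

NH3 + H2O ⇌ NH4+ + OH-
Kb = 10^(−4.80) = 1.58 × 10^-5
From the ICE table, Kb = [OH-]²/(0.014 − [OH-]) = 1.58 × 10^-5.
Assume [OH-] ≪ 0.014: [OH-] ≈ √(1.58 × 10^-5 × 0.014) = 4.70 × 10^-4 M
Check: 3.4% ionized — well under 5%, approximation valid.
pOH = 3.33, so pH = 14.00 − pOH = 10.67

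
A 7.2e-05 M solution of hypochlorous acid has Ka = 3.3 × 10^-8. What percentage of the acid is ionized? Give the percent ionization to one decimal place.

HOCl ⇌ OCl- + H+; let x = [H+] at equilibrium.
x ≈ √(Ka·C₀) = √(3.3 × 10^-8 × 7.2e-05) = 1.54 × 10^-6 M
% ionization = x/C₀ × 100% = 1.54 × 10^-6/7.2e-05 × 100% = 2.1%

2.1%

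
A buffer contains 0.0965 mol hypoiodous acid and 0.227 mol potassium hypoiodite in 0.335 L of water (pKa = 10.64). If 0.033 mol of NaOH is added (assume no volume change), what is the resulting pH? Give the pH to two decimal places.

pH = 11.25

OH- converts HOI to OI-: HOI → 0.0635 mol, OI- → 0.26 mol.
Henderson–Hasselbalch with mole ratio 0.26/0.0635: pH = 10.64 + (+0.612)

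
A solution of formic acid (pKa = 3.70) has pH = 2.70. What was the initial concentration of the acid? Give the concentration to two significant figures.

[H+] = 10^(-2.70) = 2.00 × 10^-3 M = x
Ka = 10^(−3.70) = 2.00 × 10^-4
Ka = x²/(C₀ − x) ⇒ C₀ = x + x²/Ka
C₀ = 2.00 × 10^-3 + (2.00 × 10^-3)²/(2.00 × 10^-4) = 2.20 × 10^-2 M

C₀ = 2.2 × 10^-2 M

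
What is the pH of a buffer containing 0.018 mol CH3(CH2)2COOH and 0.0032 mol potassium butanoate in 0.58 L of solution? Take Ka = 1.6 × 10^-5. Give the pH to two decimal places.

pH = 4.05

pKa = −log(1.6 × 10^-5) = 4.796
pH = pKa + log([A⁻]/[HA]) = 4.796 + log(0.0032/0.018)
pH = 4.796 + (-0.750) = 4.05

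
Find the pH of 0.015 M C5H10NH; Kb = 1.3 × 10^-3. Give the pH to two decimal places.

C5H10NH + H2O ⇌ C5H10NH2+ + OH-
Kb = x²/(0.015 − x) = 1.3 × 10^-3
x is not negligible relative to C₀; solve x² + 0.0013·x − 1.95e-05 = 0.
x = (−Kb + √(Kb² + 4·Kb·C₀))/2 = 3.81 × 10^-3 M
pOH = 2.42, so pH = 14.00 − pOH = 11.58

pH = 11.58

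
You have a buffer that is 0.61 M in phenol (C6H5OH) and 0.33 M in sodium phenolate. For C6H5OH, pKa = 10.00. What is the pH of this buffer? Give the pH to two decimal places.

pH = 9.73

pH = pKa + log([A⁻]/[HA]) = 10.00 + log(0.33/0.61)
pH = 10.00 + (-0.267) = 9.73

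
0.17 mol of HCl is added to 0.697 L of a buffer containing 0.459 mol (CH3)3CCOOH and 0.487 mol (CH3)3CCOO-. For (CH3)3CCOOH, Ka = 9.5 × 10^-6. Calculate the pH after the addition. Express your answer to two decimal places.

After neutralization: n((CH3)3CCOOH) = 0.629 mol, n((CH3)3CCOO-) = 0.317 mol.
pKa = −log(9.5 × 10^-6) = 5.022
Henderson–Hasselbalch with mole ratio 0.317/0.629: pH = 5.022 + (-0.298)

pH = 4.72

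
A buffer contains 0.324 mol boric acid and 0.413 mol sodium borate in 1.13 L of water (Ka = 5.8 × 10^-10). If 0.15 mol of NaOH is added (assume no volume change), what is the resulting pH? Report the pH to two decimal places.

pH = 9.75

OH- converts B(OH)3 to B(OH)4-: B(OH)3 → 0.174 mol, B(OH)4- → 0.563 mol.
pKa = −log(5.8 × 10^-10) = 9.237
pH = pKa + log(n_B(OH)4-/n_B(OH)3) = 9.237 + log(0.563/0.174) = 9.237 + (+0.510)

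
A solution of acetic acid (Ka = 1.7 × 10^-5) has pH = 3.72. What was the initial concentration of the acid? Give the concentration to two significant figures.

C₀ = 2.3 × 10^-3 M

[H+] = 10^(-3.72) = 1.91 × 10^-4 M = x
Ka = x²/(C₀ − x) ⇒ C₀ = x + x²/Ka
C₀ = 1.91 × 10^-4 + (1.91 × 10^-4)²/(1.7 × 10^-5) = 2.34 × 10^-3 M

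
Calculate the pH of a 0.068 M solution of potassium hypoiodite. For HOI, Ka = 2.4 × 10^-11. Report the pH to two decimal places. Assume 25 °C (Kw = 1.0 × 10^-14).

pH = 11.71

OI- is the conjugate base of the weak acid HOI.
Kb = Kw/Ka = 1.0×10^-14 / 2.4 × 10^-11 = 4.17 × 10^-4
From the ICE table, Kb = x²/(0.068 − x) = 4.17 × 10^-4.
x is not negligible relative to C₀; solve x² + 0.000417·x − 2.84e-05 = 0.
x = [−0.000417 + √(0.000417² + 0.000113)]/2 = 5.12 × 10^-3 M
pOH = −log(5.12 × 10^-3) = 2.29; pH = 14.00 − 2.29 = 11.71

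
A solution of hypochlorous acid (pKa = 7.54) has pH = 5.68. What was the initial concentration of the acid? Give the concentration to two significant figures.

C₀ = 1.5 × 10^-4 M

[H+] = 10^(-5.68) = 2.09 × 10^-6 M = x
Ka = 10^(−7.54) = 2.88 × 10^-8
Ka = x²/(C₀ − x) ⇒ C₀ = x + x²/Ka
C₀ = 2.09 × 10^-6 + (2.09 × 10^-6)²/(2.88 × 10^-8) = 1.54 × 10^-4 M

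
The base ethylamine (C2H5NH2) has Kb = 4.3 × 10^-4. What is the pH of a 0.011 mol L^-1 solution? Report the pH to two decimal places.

pH = 11.29

C2H5NH2 + H2O ⇌ C2H5NH3+ + OH-
Kb = [OH-]²/(0.011 − [OH-]) = 4.3 × 10^-4
Here C₀/Kb ≈ 25.6, so the small-[OH-] approximation fails. Use the quadratic:
[OH-] = [−0.00043 + √(0.00043² + 1.89e-05)]/2 = 1.97 × 10^-3 M
pOH = 2.71, so pH = 14.00 − pOH = 11.29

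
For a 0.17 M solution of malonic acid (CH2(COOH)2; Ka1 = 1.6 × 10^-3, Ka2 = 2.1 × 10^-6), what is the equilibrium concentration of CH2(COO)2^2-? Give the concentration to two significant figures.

2.1 × 10^-6 M

First ionization gives [H+] ≈ [CH2(COOH)COO-] = 1.57 × 10^-2 M.
Second step: Ka2 = [H+][CH2(COO)2^2-]/[CH2(COOH)COO-] ≈ [CH2(COO)2^2-] (since [H+] ≈ [CH2(COOH)COO-]).
So [CH2(COO)2^2-] ≈ Ka2.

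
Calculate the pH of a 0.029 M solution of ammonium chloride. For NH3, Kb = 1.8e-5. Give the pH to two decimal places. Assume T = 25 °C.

pH = 5.40

NH4+ is the conjugate acid of the weak base NH3.
Ka = Kw/Kb = 1.0×10^-14 / 1.8 × 10^-5 = 5.56 × 10^-10
From the ICE table, Ka = [H+]²/(0.029 − [H+]) = 5.56 × 10^-10.
Assume [H+] ≪ 0.029: [H+] ≈ √(5.56 × 10^-10 × 0.029) = 4.02 × 10^-6 M
([H+]/C₀ = 0.014% < 5%, so the approximation holds.)
pH = −log(4.02 × 10^-6) = 5.40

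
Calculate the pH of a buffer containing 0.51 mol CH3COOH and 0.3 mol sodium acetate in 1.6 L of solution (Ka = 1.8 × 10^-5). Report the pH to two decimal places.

pKa = −log(1.8 × 10^-5) = 4.745
Using pH = pKa + log([base]/[acid]) with [base]/[acid] = 0.3/0.51:
pH = 4.745 + (-0.230) = 4.51

pH = 4.51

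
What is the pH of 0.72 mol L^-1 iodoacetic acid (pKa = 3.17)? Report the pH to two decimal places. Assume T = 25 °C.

pH = 1.66

ICH2COOH ⇌ ICH2COO- + H+
Ka = 10^(−3.17) = 6.76 × 10^-4
From the ICE table, Ka = [H+]²/(0.72 − [H+]) = 6.76 × 10^-4.
Neglecting [H+] in the denominator: [H+] = √(6.76 × 10^-4 × 0.72) = 2.21 × 10^-2 M
pH = −log[H+] = −log(2.21 × 10^-2) = 1.66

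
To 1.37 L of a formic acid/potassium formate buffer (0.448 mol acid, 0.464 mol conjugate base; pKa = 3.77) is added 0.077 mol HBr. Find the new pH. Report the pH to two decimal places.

Added H+ converts HCOO- to HCOOH: HCOOH → 0.525 mol, HCOO- → 0.387 mol.
pH = pKa + log([A⁻]/[HA]) = 3.77 + log(0.387/0.525) = 3.77 -0.132

pH = 3.64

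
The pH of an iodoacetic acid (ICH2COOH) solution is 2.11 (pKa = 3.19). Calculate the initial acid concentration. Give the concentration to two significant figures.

[H+] = 10^(-2.11) = 7.76 × 10^-3 M = x
Ka = 10^(−3.19) = 6.46 × 10^-4
Ka = x²/(C₀ − x) ⇒ C₀ = x + x²/Ka
C₀ = 7.76 × 10^-3 + (7.76 × 10^-3)²/(6.46 × 10^-4) = 1.01 × 10^-1 M

C₀ = 1.0 × 10^-1 M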